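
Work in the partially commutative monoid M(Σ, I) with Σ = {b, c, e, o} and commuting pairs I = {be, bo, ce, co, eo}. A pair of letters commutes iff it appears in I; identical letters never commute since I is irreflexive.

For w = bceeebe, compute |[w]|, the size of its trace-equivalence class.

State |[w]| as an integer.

0(b) covers ∅
1(c) covers 0:b
2(e) covers ∅
3(e) covers 2:e
4(e) covers 3:e
5(b) covers 1:c
6(e) covers 4:e
floor of heap: 0:b, 2:e
completions by unplaced set U, small U first (add the entries for U minus each lowest piece of U):
  |U|=1: {5}:1  {6}:1
  |U|=2: {1,5}:1  {4,6}:1  {5,6}:2
  |U|=3: {0,1,5}:1  {1,5,6}:3  {3,4,6}:1  {4,5,6}:3
  |U|=4: {0,1,5,6}:4  {1,4,5,6}:6  {2,3,4,6}:1  {3,4,5,6}:4
  |U|=5: {0,1,4,5,6}:10  {1,3,4,5,6}:10  {2,3,4,5,6}:5
  start at 0(b): 15
  start at 2(e): 20
sum over floor = 35

35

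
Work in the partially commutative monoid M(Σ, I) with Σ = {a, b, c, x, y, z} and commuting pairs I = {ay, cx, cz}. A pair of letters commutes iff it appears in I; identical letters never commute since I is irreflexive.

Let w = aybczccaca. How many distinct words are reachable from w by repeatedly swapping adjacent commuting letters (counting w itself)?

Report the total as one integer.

piece 0:a — minimal
piece 1:y — minimal
piece 2:b rests on {0:a, 1:y}
piece 3:c rests on {2:b}
piece 4:z rests on {2:b}
piece 5:c rests on {3:c}
piece 6:c rests on {5:c}
piece 7:a rests on {4:z, 6:c}
piece 8:c rests on {7:a}
piece 9:a rests on {8:c}
minimal pieces: {0:a, 1:y}
ways to finish when only these pieces remain (= sum over removing one remaining piece with nothing left below it):
  1 left: {9}→1
  2 left: {8,9}→1
  3 left: {7,8,9}→1
  4 left: {4,7,8,9}→1  {6,7,8,9}→1
  5 left: {4,6,7,8,9}→2  {5,6,7,8,9}→1
  6 left: {3,5,6,7,8,9}→1  {4,5,6,7,8,9}→3
  7 left: {3,4,5,6,7,8,9}→4
  8 left: {2,3,4,5,6,7,8,9}→4
  placing 0:a first → 4 extensions
  placing 1:y first → 4 extensions
total linear extensions = 8

8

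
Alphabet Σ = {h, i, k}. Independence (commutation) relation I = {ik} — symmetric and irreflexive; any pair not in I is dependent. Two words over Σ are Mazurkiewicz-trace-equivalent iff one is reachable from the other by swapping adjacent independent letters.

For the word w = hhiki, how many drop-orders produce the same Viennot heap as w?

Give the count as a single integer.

3

drop 0:h onto floor
drop 1:h onto {0:h}
drop 2:i onto {1:h}
drop 3:k onto {1:h}
drop 4:i onto {2:i}
ground layer = {0:h}
drop-orders for the pieces not yet dropped (sum over which currently-grounded one goes next):
  1 to go: {3} 1  {4} 1
  2 to go: {2,4} 1  {3,4} 2
  3 to go: {2,3,4} 3
  if 0:h drops first: 3 orders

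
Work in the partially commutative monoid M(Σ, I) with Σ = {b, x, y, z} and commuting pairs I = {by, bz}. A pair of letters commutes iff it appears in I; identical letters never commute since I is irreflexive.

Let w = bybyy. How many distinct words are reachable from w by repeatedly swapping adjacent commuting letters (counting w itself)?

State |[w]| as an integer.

10

0(b) covers ∅
1(y) covers ∅
2(b) covers 0:b
3(y) covers 1:y
4(y) covers 3:y
floor of heap: 0:b, 1:y
completions by unplaced set U, small U first (add the entries for U minus each lowest piece of U):
  |U|=1: {2}:1  {4}:1
  |U|=2: {0,2}:1  {2,4}:2  {3,4}:1
  |U|=3: {0,2,4}:3  {1,3,4}:1  {2,3,4}:3
  start at 0(b): 4
  start at 1(y): 6
sum over floor = 10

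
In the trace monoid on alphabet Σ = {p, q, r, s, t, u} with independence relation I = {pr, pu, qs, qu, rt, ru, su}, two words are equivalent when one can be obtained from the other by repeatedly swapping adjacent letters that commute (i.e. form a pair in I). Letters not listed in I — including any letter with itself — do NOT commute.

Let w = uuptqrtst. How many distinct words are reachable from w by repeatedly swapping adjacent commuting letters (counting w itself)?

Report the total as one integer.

#0=u has no predecessor
#1=u depends on [0:u]
#2=p has no predecessor
#3=t depends on [1:u, 2:p]
#4=q depends on [3:t]
#5=r depends on [4:q]
#6=t depends on [4:q]
#7=s depends on [5:r, 6:t]
#8=t depends on [7:s]
sources: [0:u, 2:p]
N(rest) = Σ N(rest − s) over sources s of rest; N(one piece) = 1:
  size 1 → [8]=1
  size 2 → [7,8]=1
  size 3 → [5,7,8]=1  [6,7,8]=1
  size 4 → [5,6,7,8]=2
  size 5 → [4,5,6,7,8]=2
  size 6 → [3,4,5,6,7,8]=2
  size 7 → [1,3,4,5,6,7,8]=2  [2,3,4,5,6,7,8]=2
  first=0(u) contributes 4
  first=2(p) contributes 2
|[w]| = 6

6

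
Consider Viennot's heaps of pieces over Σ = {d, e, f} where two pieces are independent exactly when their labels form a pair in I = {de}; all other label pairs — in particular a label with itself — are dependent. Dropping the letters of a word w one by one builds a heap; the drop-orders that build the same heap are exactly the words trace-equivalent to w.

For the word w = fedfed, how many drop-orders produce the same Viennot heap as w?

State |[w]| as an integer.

4

piece 0:f — minimal
piece 1:e rests on {0:f}
piece 2:d rests on {0:f}
piece 3:f rests on {1:e, 2:d}
piece 4:e rests on {3:f}
piece 5:d rests on {3:f}
minimal pieces: {0:f}
ways to finish when only these pieces remain (= sum over removing one remaining piece with nothing left below it):
  1 left: {4}→1  {5}→1
  2 left: {4,5}→2
  3 left: {3,4,5}→2
  4 left: {1,3,4,5}→2  {2,3,4,5}→2
  placing 0:f first → 4 extensions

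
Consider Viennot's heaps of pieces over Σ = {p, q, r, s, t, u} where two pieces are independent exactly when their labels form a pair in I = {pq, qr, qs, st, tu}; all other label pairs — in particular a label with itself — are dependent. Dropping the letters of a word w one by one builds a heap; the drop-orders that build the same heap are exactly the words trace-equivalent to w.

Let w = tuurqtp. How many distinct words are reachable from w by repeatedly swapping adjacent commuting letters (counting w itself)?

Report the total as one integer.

6

#0=t has no predecessor
#1=u has no predecessor
#2=u depends on [1:u]
#3=r depends on [0:t, 2:u]
#4=q depends on [0:t, 2:u]
#5=t depends on [3:r, 4:q]
#6=p depends on [5:t]
sources: [0:t, 1:u]
N(rest) = Σ N(rest − s) over sources s of rest; N(one piece) = 1:
  size 1 → [6]=1
  size 2 → [5,6]=1
  size 3 → [3,5,6]=1  [4,5,6]=1
  size 4 → [3,4,5,6]=2
  size 5 → [0,3,4,5,6]=2  [2,3,4,5,6]=2
  first=0(t) contributes 2
  first=1(u) contributes 4
|[w]| = 6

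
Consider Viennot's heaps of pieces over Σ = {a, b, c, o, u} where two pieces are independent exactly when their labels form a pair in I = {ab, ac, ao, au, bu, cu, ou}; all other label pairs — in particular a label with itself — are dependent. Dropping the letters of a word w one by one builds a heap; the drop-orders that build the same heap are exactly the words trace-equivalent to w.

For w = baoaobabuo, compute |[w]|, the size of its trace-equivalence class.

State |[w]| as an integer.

piece 0:b — minimal
piece 1:a — minimal
piece 2:o rests on {0:b}
piece 3:a rests on {1:a}
piece 4:o rests on {2:o}
piece 5:b rests on {4:o}
piece 6:a rests on {3:a}
piece 7:b rests on {5:b}
piece 8:u — minimal
piece 9:o rests on {7:b}
minimal pieces: {0:b, 1:a, 8:u}
ways to finish when only these pieces remain (= sum over removing one remaining piece with nothing left below it):
  1 left: {6}→1  {8}→1  {9}→1
  2 left: {3,6}→1  {6,8}→2  {6,9}→2  {7,9}→1  {8,9}→2
  3 left: {1,3,6}→1  {3,6,8}→3  {3,6,9}→3  {5,7,9}→1  {6,7,9}→3  {6,8,9}→6  {7,8,9}→3
  4 left: {1,3,6,8}→4  {1,3,6,9}→4  {3,6,7,9}→6  {3,6,8,9}→12  {4,5,7,9}→1  {5,6,7,9}→4  {5,7,8,9}→4  {6,7,8,9}→12
  5 left: {1,3,6,7,9}→10  {1,3,6,8,9}→20  {2,4,5,7,9}→1  {3,5,6,7,9}→10  {3,6,7,8,9}→30  {4,5,6,7,9}→5  {4,5,7,8,9}→5  {5,6,7,8,9}→20
  6 left: {0,2,4,5,7,9}→1  {1,3,5,6,7,9}→20  {1,3,6,7,8,9}→60  {2,4,5,6,7,9}→6  {2,4,5,7,8,9}→6  {3,4,5,6,7,9}→15  {3,5,6,7,8,9}→60  {4,5,6,7,8,9}→30
  7 left: {0,2,4,5,6,7,9}→7  {0,2,4,5,7,8,9}→7  {1,3,4,5,6,7,9}→35  {1,3,5,6,7,8,9}→140  {2,3,4,5,6,7,9}→21  {2,4,5,6,7,8,9}→42  {3,4,5,6,7,8,9}→105
  8 left: {0,2,3,4,5,6,7,9}→28  {0,2,4,5,6,7,8,9}→56  {1,2,3,4,5,6,7,9}→56  {1,3,4,5,6,7,8,9}→280  {2,3,4,5,6,7,8,9}→168
  placing 0:b first → 504 extensions
  placing 1:a first → 252 extensions
  placing 8:u first → 84 extensions
total linear extensions = 840

840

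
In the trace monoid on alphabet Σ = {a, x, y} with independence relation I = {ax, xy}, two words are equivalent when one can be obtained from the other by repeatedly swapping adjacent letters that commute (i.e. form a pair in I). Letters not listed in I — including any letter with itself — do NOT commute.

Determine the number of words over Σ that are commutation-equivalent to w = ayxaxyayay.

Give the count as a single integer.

drop 0:a onto floor
drop 1:y onto {0:a}
drop 2:x onto floor
drop 3:a onto {1:y}
drop 4:x onto {2:x}
drop 5:y onto {3:a}
drop 6:a onto {5:y}
drop 7:y onto {6:a}
drop 8:a onto {7:y}
drop 9:y onto {8:a}
ground layer = {0:a, 2:x}
drop-orders for the pieces not yet dropped (sum over which currently-grounded one goes next):
  1 to go: {4} 1  {9} 1
  2 to go: {2,4} 1  {4,9} 2  {8,9} 1
  3 to go: {2,4,9} 3  {4,8,9} 3  {7,8,9} 1
  4 to go: {2,4,8,9} 6  {4,7,8,9} 4  {6,7,8,9} 1
  5 to go: {2,4,7,8,9} 10  {4,6,7,8,9} 5  {5,6,7,8,9} 1
  6 to go: {2,4,6,7,8,9} 15  {3,5,6,7,8,9} 1  {4,5,6,7,8,9} 6
  7 to go: {1,3,5,6,7,8,9} 1  {2,4,5,6,7,8,9} 21  {3,4,5,6,7,8,9} 7
  8 to go: {0,1,3,5,6,7,8,9} 1  {1,3,4,5,6,7,8,9} 8  {2,3,4,5,6,7,8,9} 28
  if 0:a drops first: 36 orders
  if 2:x drops first: 9 orders
heap linearizations: 45

45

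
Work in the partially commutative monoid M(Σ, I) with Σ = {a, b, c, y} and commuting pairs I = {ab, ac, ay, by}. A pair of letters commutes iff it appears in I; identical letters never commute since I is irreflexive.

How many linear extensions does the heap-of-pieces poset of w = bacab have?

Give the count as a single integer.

0(b) covers ∅
1(a) covers ∅
2(c) covers 0:b
3(a) covers 1:a
4(b) covers 2:c
floor of heap: 0:b, 1:a
completions by unplaced set U, small U first (add the entries for U minus each lowest piece of U):
  |U|=1: {3}:1  {4}:1
  |U|=2: {1,3}:1  {2,4}:1  {3,4}:2
  |U|=3: {0,2,4}:1  {1,3,4}:3  {2,3,4}:3
  start at 0(b): 6
  start at 1(a): 4
sum over floor = 10

10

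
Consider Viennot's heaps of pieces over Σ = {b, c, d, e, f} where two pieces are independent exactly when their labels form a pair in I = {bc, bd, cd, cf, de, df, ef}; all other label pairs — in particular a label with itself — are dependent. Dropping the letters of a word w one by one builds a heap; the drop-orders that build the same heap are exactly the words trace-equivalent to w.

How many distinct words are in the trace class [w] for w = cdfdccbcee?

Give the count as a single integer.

0(c) covers ∅
1(d) covers ∅
2(f) covers ∅
3(d) covers 1:d
4(c) covers 0:c
5(c) covers 4:c
6(b) covers 2:f
7(c) covers 5:c
8(e) covers 6:b, 7:c
9(e) covers 8:e
floor of heap: 0:c, 1:d, 2:f
completions by unplaced set U, small U first (add the entries for U minus each lowest piece of U):
  |U|=1: {3}:1  {9}:1
  |U|=2: {1,3}:1  {3,9}:2  {8,9}:1
  |U|=3: {1,3,9}:3  {3,8,9}:3  {6,8,9}:1  {7,8,9}:1
  |U|=4: {1,3,8,9}:6  {2,6,8,9}:1  {3,6,8,9}:4  {3,7,8,9}:4  {5,7,8,9}:1  {6,7,8,9}:2
  |U|=5: {1,3,6,8,9}:10  {1,3,7,8,9}:10  {2,3,6,8,9}:5  {2,6,7,8,9}:3  {3,5,7,8,9}:5  {3,6,7,8,9}:10  {4,5,7,8,9}:1  {5,6,7,8,9}:3
  |U|=6: {0,4,5,7,8,9}:1  {1,2,3,6,8,9}:15  {1,3,5,7,8,9}:15  {1,3,6,7,8,9}:30  {2,3,6,7,8,9}:18  {2,5,6,7,8,9}:6  {3,4,5,7,8,9}:6  {3,5,6,7,8,9}:18  {4,5,6,7,8,9}:4
  |U|=7: {0,3,4,5,7,8,9}:7  {0,4,5,6,7,8,9}:5  {1,2,3,6,7,8,9}:63  {1,3,4,5,7,8,9}:21  {1,3,5,6,7,8,9}:63  {2,3,5,6,7,8,9}:42  {2,4,5,6,7,8,9}:10  {3,4,5,6,7,8,9}:28
  |U|=8: {0,1,3,4,5,7,8,9}:28  {0,2,4,5,6,7,8,9}:15  {0,3,4,5,6,7,8,9}:40  {1,2,3,5,6,7,8,9}:168  {1,3,4,5,6,7,8,9}:112  {2,3,4,5,6,7,8,9}:80
  start at 0(c): 360
  start at 1(d): 135
  start at 2(f): 180
sum over floor = 675

675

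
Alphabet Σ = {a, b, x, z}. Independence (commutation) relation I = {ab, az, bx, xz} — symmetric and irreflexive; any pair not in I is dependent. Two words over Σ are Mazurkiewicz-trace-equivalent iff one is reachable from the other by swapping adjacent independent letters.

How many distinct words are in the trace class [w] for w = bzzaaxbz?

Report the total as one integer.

#0=b has no predecessor
#1=z depends on [0:b]
#2=z depends on [1:z]
#3=a has no predecessor
#4=a depends on [3:a]
#5=x depends on [4:a]
#6=b depends on [2:z]
#7=z depends on [6:b]
sources: [0:b, 3:a]
N(rest) = Σ N(rest − s) over sources s of rest; N(one piece) = 1:
  size 1 → [5]=1  [7]=1
  size 2 → [4,5]=1  [5,7]=2  [6,7]=1
  size 3 → [2,6,7]=1  [3,4,5]=1  [4,5,7]=3  [5,6,7]=3
  size 4 → [1,2,6,7]=1  [2,5,6,7]=4  [3,4,5,7]=4  [4,5,6,7]=6
  size 5 → [0,1,2,6,7]=1  [1,2,5,6,7]=5  [2,4,5,6,7]=10  [3,4,5,6,7]=10
  size 6 → [0,1,2,5,6,7]=6  [1,2,4,5,6,7]=15  [2,3,4,5,6,7]=20
  first=0(b) contributes 35
  first=3(a) contributes 21
|[w]| = 56

56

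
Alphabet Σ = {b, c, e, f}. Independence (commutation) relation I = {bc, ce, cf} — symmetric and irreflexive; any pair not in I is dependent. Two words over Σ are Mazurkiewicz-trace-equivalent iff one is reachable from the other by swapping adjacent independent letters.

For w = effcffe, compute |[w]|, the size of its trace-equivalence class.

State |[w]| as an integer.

drop 0:e onto floor
drop 1:f onto {0:e}
drop 2:f onto {1:f}
drop 3:c onto floor
drop 4:f onto {2:f}
drop 5:f onto {4:f}
drop 6:e onto {5:f}
ground layer = {0:e, 3:c}
drop-orders for the pieces not yet dropped (sum over which currently-grounded one goes next):
  1 to go: {3} 1  {6} 1
  2 to go: {3,6} 2  {5,6} 1
  3 to go: {3,5,6} 3  {4,5,6} 1
  4 to go: {2,4,5,6} 1  {3,4,5,6} 4
  5 to go: {1,2,4,5,6} 1  {2,3,4,5,6} 5
  if 0:e drops first: 6 orders
  if 3:c drops first: 1 orders
heap linearizations: 7

7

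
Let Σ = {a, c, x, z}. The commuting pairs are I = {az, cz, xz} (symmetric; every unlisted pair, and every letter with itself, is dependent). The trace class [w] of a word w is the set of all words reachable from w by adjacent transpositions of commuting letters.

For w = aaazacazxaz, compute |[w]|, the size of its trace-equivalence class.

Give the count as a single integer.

165

0(a) covers ∅
1(a) covers 0:a
2(a) covers 1:a
3(z) covers ∅
4(a) covers 2:a
5(c) covers 4:a
6(a) covers 5:c
7(z) covers 3:z
8(x) covers 6:a
9(a) covers 8:x
10(z) covers 7:z
floor of heap: 0:a, 3:z
completions by unplaced set U, small U first (add the entries for U minus each lowest piece of U):
  |U|=1: {9}:1  {10}:1
  |U|=2: {7,10}:1  {8,9}:1  {9,10}:2
  |U|=3: {3,7,10}:1  {6,8,9}:1  {7,9,10}:3  {8,9,10}:3
  |U|=4: {3,7,9,10}:4  {5,6,8,9}:1  {6,8,9,10}:4  {7,8,9,10}:6
  |U|=5: {3,7,8,9,10}:10  {4,5,6,8,9}:1  {5,6,8,9,10}:5  {6,7,8,9,10}:10
  |U|=6: {2,4,5,6,8,9}:1  {3,6,7,8,9,10}:20  {4,5,6,8,9,10}:6  {5,6,7,8,9,10}:15
  |U|=7: {1,2,4,5,6,8,9}:1  {2,4,5,6,8,9,10}:7  {3,5,6,7,8,9,10}:35  {4,5,6,7,8,9,10}:21
  |U|=8: {0,1,2,4,5,6,8,9}:1  {1,2,4,5,6,8,9,10}:8  {2,4,5,6,7,8,9,10}:28  {3,4,5,6,7,8,9,10}:56
  |U|=9: {0,1,2,4,5,6,8,9,10}:9  {1,2,4,5,6,7,8,9,10}:36  {2,3,4,5,6,7,8,9,10}:84
  start at 0(a): 120
  start at 3(z): 45
sum over floor = 165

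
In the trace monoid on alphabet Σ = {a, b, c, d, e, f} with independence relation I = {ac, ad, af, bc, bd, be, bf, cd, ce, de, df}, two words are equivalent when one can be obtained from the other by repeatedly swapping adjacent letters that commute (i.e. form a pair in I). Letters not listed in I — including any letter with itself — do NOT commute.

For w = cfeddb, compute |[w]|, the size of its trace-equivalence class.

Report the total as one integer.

60

#0=c has no predecessor
#1=f depends on [0:c]
#2=e depends on [1:f]
#3=d has no predecessor
#4=d depends on [3:d]
#5=b has no predecessor
sources: [0:c, 3:d, 5:b]
N(rest) = Σ N(rest − s) over sources s of rest; N(one piece) = 1:
  size 1 → [2]=1  [4]=1  [5]=1
  size 2 → [1,2]=1  [2,4]=2  [2,5]=2  [3,4]=1  [4,5]=2
  size 3 → [0,1,2]=1  [1,2,4]=3  [1,2,5]=3  [2,3,4]=3  [2,4,5]=6  [3,4,5]=3
  size 4 → [0,1,2,4]=4  [0,1,2,5]=4  [1,2,3,4]=6  [1,2,4,5]=12  [2,3,4,5]=12
  first=0(c) contributes 30
  first=3(d) contributes 20
  first=5(b) contributes 10
|[w]| = 60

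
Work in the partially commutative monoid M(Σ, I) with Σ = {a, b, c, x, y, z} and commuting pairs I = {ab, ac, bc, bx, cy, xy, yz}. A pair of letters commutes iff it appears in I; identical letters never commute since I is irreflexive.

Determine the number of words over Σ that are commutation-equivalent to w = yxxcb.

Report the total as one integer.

10

#0=y has no predecessor
#1=x has no predecessor
#2=x depends on [1:x]
#3=c depends on [2:x]
#4=b depends on [0:y]
sources: [0:y, 1:x]
N(rest) = Σ N(rest − s) over sources s of rest; N(one piece) = 1:
  size 1 → [3]=1  [4]=1
  size 2 → [0,4]=1  [2,3]=1  [3,4]=2
  size 3 → [0,3,4]=3  [1,2,3]=1  [2,3,4]=3
  first=0(y) contributes 4
  first=1(x) contributes 6
|[w]| = 10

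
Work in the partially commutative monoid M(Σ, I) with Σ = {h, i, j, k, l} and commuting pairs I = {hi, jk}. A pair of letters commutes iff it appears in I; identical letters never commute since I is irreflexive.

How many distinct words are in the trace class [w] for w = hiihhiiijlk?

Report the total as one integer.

drop 0:h onto floor
drop 1:i onto floor
drop 2:i onto {1:i}
drop 3:h onto {0:h}
drop 4:h onto {3:h}
drop 5:i onto {2:i}
drop 6:i onto {5:i}
drop 7:i onto {6:i}
drop 8:j onto {4:h, 7:i}
drop 9:l onto {8:j}
drop 10:k onto {9:l}
ground layer = {0:h, 1:i}
drop-orders for the pieces not yet dropped (sum over which currently-grounded one goes next):
  1 to go: {10} 1
  2 to go: {9,10} 1
  3 to go: {8,9,10} 1
  4 to go: {4,8,9,10} 1  {7,8,9,10} 1
  5 to go: {3,4,8,9,10} 1  {4,7,8,9,10} 2  {6,7,8,9,10} 1
  6 to go: {0,3,4,8,9,10} 1  {3,4,7,8,9,10} 3  {4,6,7,8,9,10} 3  {5,6,7,8,9,10} 1
  7 to go: {0,3,4,7,8,9,10} 4  {2,5,6,7,8,9,10} 1  {3,4,6,7,8,9,10} 6  {4,5,6,7,8,9,10} 4
  8 to go: {0,3,4,6,7,8,9,10} 10  {1,2,5,6,7,8,9,10} 1  {2,4,5,6,7,8,9,10} 5  {3,4,5,6,7,8,9,10} 10
  9 to go: {0,3,4,5,6,7,8,9,10} 20  {1,2,4,5,6,7,8,9,10} 6  {2,3,4,5,6,7,8,9,10} 15
  if 0:h drops first: 21 orders
  if 1:i drops first: 35 orders
heap linearizations: 56

56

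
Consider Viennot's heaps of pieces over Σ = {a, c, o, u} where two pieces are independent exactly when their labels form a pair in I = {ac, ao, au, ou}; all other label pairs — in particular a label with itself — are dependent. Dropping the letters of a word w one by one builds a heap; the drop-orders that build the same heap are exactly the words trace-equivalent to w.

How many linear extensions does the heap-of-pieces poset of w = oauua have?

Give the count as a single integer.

#0=o has no predecessor
#1=a has no predecessor
#2=u has no predecessor
#3=u depends on [2:u]
#4=a depends on [1:a]
sources: [0:o, 1:a, 2:u]
N(rest) = Σ N(rest − s) over sources s of rest; N(one piece) = 1:
  size 1 → [0]=1  [3]=1  [4]=1
  size 2 → [0,3]=2  [0,4]=2  [1,4]=1  [2,3]=1  [3,4]=2
  size 3 → [0,1,4]=3  [0,2,3]=3  [0,3,4]=6  [1,3,4]=3  [2,3,4]=3
  first=0(o) contributes 6
  first=1(a) contributes 12
  first=2(u) contributes 12
|[w]| = 30

30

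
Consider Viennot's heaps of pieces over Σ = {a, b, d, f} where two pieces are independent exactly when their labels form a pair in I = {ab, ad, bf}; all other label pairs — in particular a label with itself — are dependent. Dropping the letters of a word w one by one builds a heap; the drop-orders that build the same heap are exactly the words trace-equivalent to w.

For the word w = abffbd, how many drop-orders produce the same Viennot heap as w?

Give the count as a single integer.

piece 0:a — minimal
piece 1:b — minimal
piece 2:f rests on {0:a}
piece 3:f rests on {2:f}
piece 4:b rests on {1:b}
piece 5:d rests on {3:f, 4:b}
minimal pieces: {0:a, 1:b}
ways to finish when only these pieces remain (= sum over removing one remaining piece with nothing left below it):
  1 left: {5}→1
  2 left: {3,5}→1  {4,5}→1
  3 left: {1,4,5}→1  {2,3,5}→1  {3,4,5}→2
  4 left: {0,2,3,5}→1  {1,3,4,5}→3  {2,3,4,5}→3
  placing 0:a first → 6 extensions
  placing 1:b first → 4 extensions
total linear extensions = 10

10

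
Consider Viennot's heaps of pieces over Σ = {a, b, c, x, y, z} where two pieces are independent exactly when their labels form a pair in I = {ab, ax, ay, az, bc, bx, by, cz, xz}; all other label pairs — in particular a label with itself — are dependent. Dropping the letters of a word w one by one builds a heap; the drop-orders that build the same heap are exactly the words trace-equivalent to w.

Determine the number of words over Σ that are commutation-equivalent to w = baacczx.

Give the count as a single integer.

#0=b has no predecessor
#1=a has no predecessor
#2=a depends on [1:a]
#3=c depends on [2:a]
#4=c depends on [3:c]
#5=z depends on [0:b]
#6=x depends on [4:c]
sources: [0:b, 1:a]
N(rest) = Σ N(rest − s) over sources s of rest; N(one piece) = 1:
  size 1 → [5]=1  [6]=1
  size 2 → [0,5]=1  [4,6]=1  [5,6]=2
  size 3 → [0,5,6]=3  [3,4,6]=1  [4,5,6]=3
  size 4 → [0,4,5,6]=6  [2,3,4,6]=1  [3,4,5,6]=4
  size 5 → [0,3,4,5,6]=10  [1,2,3,4,6]=1  [2,3,4,5,6]=5
  first=0(b) contributes 6
  first=1(a) contributes 15
|[w]| = 21

21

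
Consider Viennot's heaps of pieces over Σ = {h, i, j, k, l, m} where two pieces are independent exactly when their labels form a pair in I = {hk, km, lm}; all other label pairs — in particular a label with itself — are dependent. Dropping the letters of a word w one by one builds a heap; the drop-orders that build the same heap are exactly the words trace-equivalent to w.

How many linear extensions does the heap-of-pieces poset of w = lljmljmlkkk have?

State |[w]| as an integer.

10

drop 0:l onto floor
drop 1:l onto {0:l}
drop 2:j onto {1:l}
drop 3:m onto {2:j}
drop 4:l onto {2:j}
drop 5:j onto {3:m, 4:l}
drop 6:m onto {5:j}
drop 7:l onto {5:j}
drop 8:k onto {7:l}
drop 9:k onto {8:k}
drop 10:k onto {9:k}
ground layer = {0:l}
drop-orders for the pieces not yet dropped (sum over which currently-grounded one goes next):
  1 to go: {6} 1  {10} 1
  2 to go: {6,10} 2  {9,10} 1
  3 to go: {6,9,10} 3  {8,9,10} 1
  4 to go: {6,8,9,10} 4  {7,8,9,10} 1
  5 to go: {6,7,8,9,10} 5
  6 to go: {5,6,7,8,9,10} 5
  7 to go: {3,5,6,7,8,9,10} 5  {4,5,6,7,8,9,10} 5
  8 to go: {3,4,5,6,7,8,9,10} 10
  9 to go: {2,3,4,5,6,7,8,9,10} 10
  if 0:l drops first: 10 orders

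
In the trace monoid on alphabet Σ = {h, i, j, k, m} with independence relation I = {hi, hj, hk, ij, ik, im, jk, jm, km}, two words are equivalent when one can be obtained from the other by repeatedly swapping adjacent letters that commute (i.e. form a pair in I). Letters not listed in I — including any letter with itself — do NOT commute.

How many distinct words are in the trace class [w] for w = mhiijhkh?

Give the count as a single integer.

piece 0:m — minimal
piece 1:h rests on {0:m}
piece 2:i — minimal
piece 3:i rests on {2:i}
piece 4:j — minimal
piece 5:h rests on {1:h}
piece 6:k — minimal
piece 7:h rests on {5:h}
minimal pieces: {0:m, 2:i, 4:j, 6:k}
ways to finish when only these pieces remain (= sum over removing one remaining piece with nothing left below it):
  1 left: {3}→1  {4}→1  {6}→1  {7}→1
  2 left: {2,3}→1  {3,4}→2  {3,6}→2  {3,7}→2  {4,6}→2  {4,7}→2  {5,7}→1  {6,7}→2
  3 left: {1,5,7}→1  {2,3,4}→3  {2,3,6}→3  {2,3,7}→3  {3,4,6}→6  {3,4,7}→6  {3,5,7}→3  {3,6,7}→6  {4,5,7}→3  {4,6,7}→6  {5,6,7}→3
  4 left: {0,1,5,7}→1  {1,3,5,7}→4  {1,4,5,7}→4  {1,5,6,7}→4  {2,3,4,6}→12  {2,3,4,7}→12  {2,3,5,7}→6  {2,3,6,7}→12  {3,4,5,7}→12  {3,4,6,7}→24  {3,5,6,7}→12  {4,5,6,7}→12
  5 left: {0,1,3,5,7}→5  {0,1,4,5,7}→5  {0,1,5,6,7}→5  {1,2,3,5,7}→10  {1,3,4,5,7}→20  {1,3,5,6,7}→20  {1,4,5,6,7}→20  {2,3,4,5,7}→30  {2,3,4,6,7}→60  {2,3,5,6,7}→30  {3,4,5,6,7}→60
  6 left: {0,1,2,3,5,7}→15  {0,1,3,4,5,7}→30  {0,1,3,5,6,7}→30  {0,1,4,5,6,7}→30  {1,2,3,4,5,7}→60  {1,2,3,5,6,7}→60  {1,3,4,5,6,7}→120  {2,3,4,5,6,7}→180
  placing 0:m first → 420 extensions
  placing 2:i first → 210 extensions
  placing 4:j first → 105 extensions
  placing 6:k first → 105 extensions
total linear extensions = 840

840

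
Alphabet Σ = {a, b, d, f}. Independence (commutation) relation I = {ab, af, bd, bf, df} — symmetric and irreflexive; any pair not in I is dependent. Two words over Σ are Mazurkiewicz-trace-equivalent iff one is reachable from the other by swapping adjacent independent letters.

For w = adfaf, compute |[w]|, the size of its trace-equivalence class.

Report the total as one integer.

0(a) covers ∅
1(d) covers 0:a
2(f) covers ∅
3(a) covers 1:d
4(f) covers 2:f
floor of heap: 0:a, 2:f
completions by unplaced set U, small U first (add the entries for U minus each lowest piece of U):
  |U|=1: {3}:1  {4}:1
  |U|=2: {1,3}:1  {2,4}:1  {3,4}:2
  |U|=3: {0,1,3}:1  {1,3,4}:3  {2,3,4}:3
  start at 0(a): 6
  start at 2(f): 4
sum over floor = 10

10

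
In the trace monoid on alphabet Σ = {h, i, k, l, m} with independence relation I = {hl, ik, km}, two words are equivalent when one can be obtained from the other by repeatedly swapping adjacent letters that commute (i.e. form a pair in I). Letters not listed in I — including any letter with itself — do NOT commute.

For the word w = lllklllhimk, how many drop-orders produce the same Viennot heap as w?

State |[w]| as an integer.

0(l) covers ∅
1(l) covers 0:l
2(l) covers 1:l
3(k) covers 2:l
4(l) covers 3:k
5(l) covers 4:l
6(l) covers 5:l
7(h) covers 3:k
8(i) covers 6:l, 7:h
9(m) covers 8:i
10(k) covers 6:l, 7:h
floor of heap: 0:l
completions by unplaced set U, small U first (add the entries for U minus each lowest piece of U):
  |U|=1: {9}:1  {10}:1
  |U|=2: {8,9}:1  {9,10}:2
  |U|=3: {8,9,10}:3
  |U|=4: {6,8,9,10}:3  {7,8,9,10}:3
  |U|=5: {5,6,8,9,10}:3  {6,7,8,9,10}:6
  |U|=6: {4,5,6,8,9,10}:3  {5,6,7,8,9,10}:9
  |U|=7: {4,5,6,7,8,9,10}:12
  |U|=8: {3,4,5,6,7,8,9,10}:12
  |U|=9: {2,3,4,5,6,7,8,9,10}:12
  start at 0(l): 12

12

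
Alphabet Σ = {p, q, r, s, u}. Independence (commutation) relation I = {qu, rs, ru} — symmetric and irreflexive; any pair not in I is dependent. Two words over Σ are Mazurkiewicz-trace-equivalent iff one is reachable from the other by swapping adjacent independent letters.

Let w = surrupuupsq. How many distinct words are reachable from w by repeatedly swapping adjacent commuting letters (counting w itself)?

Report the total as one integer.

10

#0=s has no predecessor
#1=u depends on [0:s]
#2=r has no predecessor
#3=r depends on [2:r]
#4=u depends on [1:u]
#5=p depends on [3:r, 4:u]
#6=u depends on [5:p]
#7=u depends on [6:u]
#8=p depends on [7:u]
#9=s depends on [8:p]
#10=q depends on [9:s]
sources: [0:s, 2:r]
N(rest) = Σ N(rest − s) over sources s of rest; N(one piece) = 1:
  size 1 → [10]=1
  size 2 → [9,10]=1
  size 3 → [8,9,10]=1
  size 4 → [7,8,9,10]=1
  size 5 → [6,7,8,9,10]=1
  size 6 → [5,6,7,8,9,10]=1
  size 7 → [3,5,6,7,8,9,10]=1  [4,5,6,7,8,9,10]=1
  size 8 → [1,4,5,6,7,8,9,10]=1  [2,3,5,6,7,8,9,10]=1  [3,4,5,6,7,8,9,10]=2
  size 9 → [0,1,4,5,6,7,8,9,10]=1  [1,3,4,5,6,7,8,9,10]=3  [2,3,4,5,6,7,8,9,10]=3
  first=0(s) contributes 6
  first=2(r) contributes 4
|[w]| = 10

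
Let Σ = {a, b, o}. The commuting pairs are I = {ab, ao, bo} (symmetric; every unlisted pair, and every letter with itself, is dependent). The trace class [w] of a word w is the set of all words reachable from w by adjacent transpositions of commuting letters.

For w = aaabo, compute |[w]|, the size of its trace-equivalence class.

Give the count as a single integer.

drop 0:a onto floor
drop 1:a onto {0:a}
drop 2:a onto {1:a}
drop 3:b onto floor
drop 4:o onto floor
ground layer = {0:a, 3:b, 4:o}
drop-orders for the pieces not yet dropped (sum over which currently-grounded one goes next):
  1 to go: {2} 1  {3} 1  {4} 1
  2 to go: {1,2} 1  {2,3} 2  {2,4} 2  {3,4} 2
  3 to go: {0,1,2} 1  {1,2,3} 3  {1,2,4} 3  {2,3,4} 6
  if 0:a drops first: 12 orders
  if 3:b drops first: 4 orders
  if 4:o drops first: 4 orders
heap linearizations: 20

20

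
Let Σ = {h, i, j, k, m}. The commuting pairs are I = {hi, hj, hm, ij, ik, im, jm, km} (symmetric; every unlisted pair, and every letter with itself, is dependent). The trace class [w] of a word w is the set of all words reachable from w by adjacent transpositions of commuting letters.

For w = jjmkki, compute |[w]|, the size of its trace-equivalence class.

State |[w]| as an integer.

drop 0:j onto floor
drop 1:j onto {0:j}
drop 2:m onto floor
drop 3:k onto {1:j}
drop 4:k onto {3:k}
drop 5:i onto floor
ground layer = {0:j, 2:m, 5:i}
drop-orders for the pieces not yet dropped (sum over which currently-grounded one goes next):
  1 to go: {2} 1  {4} 1  {5} 1
  2 to go: {2,4} 2  {2,5} 2  {3,4} 1  {4,5} 2
  3 to go: {1,3,4} 1  {2,3,4} 3  {2,4,5} 6  {3,4,5} 3
  4 to go: {0,1,3,4} 1  {1,2,3,4} 4  {1,3,4,5} 4  {2,3,4,5} 12
  if 0:j drops first: 20 orders
  if 2:m drops first: 5 orders
  if 5:i drops first: 5 orders
heap linearizations: 30

30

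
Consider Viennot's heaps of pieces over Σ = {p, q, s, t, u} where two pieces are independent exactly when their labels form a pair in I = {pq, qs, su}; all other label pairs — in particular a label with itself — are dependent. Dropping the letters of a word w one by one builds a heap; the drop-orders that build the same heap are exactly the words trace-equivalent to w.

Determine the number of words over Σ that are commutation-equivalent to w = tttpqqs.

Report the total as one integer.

6

drop 0:t onto floor
drop 1:t onto {0:t}
drop 2:t onto {1:t}
drop 3:p onto {2:t}
drop 4:q onto {2:t}
drop 5:q onto {4:q}
drop 6:s onto {3:p}
ground layer = {0:t}
drop-orders for the pieces not yet dropped (sum over which currently-grounded one goes next):
  1 to go: {5} 1  {6} 1
  2 to go: {3,6} 1  {4,5} 1  {5,6} 2
  3 to go: {3,5,6} 3  {4,5,6} 3
  4 to go: {3,4,5,6} 6
  5 to go: {2,3,4,5,6} 6
  if 0:t drops first: 6 orders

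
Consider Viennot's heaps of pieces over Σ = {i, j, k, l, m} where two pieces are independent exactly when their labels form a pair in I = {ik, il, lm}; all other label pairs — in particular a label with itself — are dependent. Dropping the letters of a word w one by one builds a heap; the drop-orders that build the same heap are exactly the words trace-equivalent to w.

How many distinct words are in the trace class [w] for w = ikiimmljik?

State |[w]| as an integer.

36

drop 0:i onto floor
drop 1:k onto floor
drop 2:i onto {0:i}
drop 3:i onto {2:i}
drop 4:m onto {1:k, 3:i}
drop 5:m onto {4:m}
drop 6:l onto {1:k}
drop 7:j onto {5:m, 6:l}
drop 8:i onto {7:j}
drop 9:k onto {7:j}
ground layer = {0:i, 1:k}
drop-orders for the pieces not yet dropped (sum over which currently-grounded one goes next):
  1 to go: {8} 1  {9} 1
  2 to go: {8,9} 2
  3 to go: {7,8,9} 2
  4 to go: {5,7,8,9} 2  {6,7,8,9} 2
  5 to go: {4,5,7,8,9} 2  {5,6,7,8,9} 4
  6 to go: {3,4,5,7,8,9} 2  {4,5,6,7,8,9} 6
  7 to go: {1,4,5,6,7,8,9} 6  {2,3,4,5,7,8,9} 2  {3,4,5,6,7,8,9} 8
  8 to go: {0,2,3,4,5,7,8,9} 2  {1,3,4,5,6,7,8,9} 14  {2,3,4,5,6,7,8,9} 10
  if 0:i drops first: 24 orders
  if 1:k drops first: 12 orders
heap linearizations: 36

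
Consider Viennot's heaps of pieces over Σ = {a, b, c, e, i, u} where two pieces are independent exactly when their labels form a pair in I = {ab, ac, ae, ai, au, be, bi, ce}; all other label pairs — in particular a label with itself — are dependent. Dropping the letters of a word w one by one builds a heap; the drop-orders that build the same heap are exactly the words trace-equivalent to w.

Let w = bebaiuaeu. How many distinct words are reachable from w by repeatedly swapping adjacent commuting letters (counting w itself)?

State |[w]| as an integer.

drop 0:b onto floor
drop 1:e onto floor
drop 2:b onto {0:b}
drop 3:a onto floor
drop 4:i onto {1:e}
drop 5:u onto {2:b, 4:i}
drop 6:a onto {3:a}
drop 7:e onto {5:u}
drop 8:u onto {7:e}
ground layer = {0:b, 1:e, 3:a}
drop-orders for the pieces not yet dropped (sum over which currently-grounded one goes next):
  1 to go: {6} 1  {8} 1
  2 to go: {3,6} 1  {6,8} 2  {7,8} 1
  3 to go: {3,6,8} 3  {5,7,8} 1  {6,7,8} 3
  4 to go: {2,5,7,8} 1  {3,6,7,8} 6  {4,5,7,8} 1  {5,6,7,8} 4
  5 to go: {0,2,5,7,8} 1  {1,4,5,7,8} 1  {2,4,5,7,8} 2  {2,5,6,7,8} 5  {3,5,6,7,8} 10  {4,5,6,7,8} 5
  6 to go: {0,2,4,5,7,8} 3  {0,2,5,6,7,8} 6  {1,2,4,5,7,8} 3  {1,4,5,6,7,8} 6  {2,3,5,6,7,8} 15  {2,4,5,6,7,8} 12  {3,4,5,6,7,8} 15
  7 to go: {0,1,2,4,5,7,8} 6  {0,2,3,5,6,7,8} 21  {0,2,4,5,6,7,8} 21  {1,2,4,5,6,7,8} 21  {1,3,4,5,6,7,8} 21  {2,3,4,5,6,7,8} 42
  if 0:b drops first: 84 orders
  if 1:e drops first: 84 orders
  if 3:a drops first: 48 orders
heap linearizations: 216

216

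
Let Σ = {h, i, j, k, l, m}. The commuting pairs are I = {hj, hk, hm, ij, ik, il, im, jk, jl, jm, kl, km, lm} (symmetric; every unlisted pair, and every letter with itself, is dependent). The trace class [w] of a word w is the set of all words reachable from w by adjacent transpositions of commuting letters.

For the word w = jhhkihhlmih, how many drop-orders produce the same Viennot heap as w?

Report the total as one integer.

1980

#0=j has no predecessor
#1=h has no predecessor
#2=h depends on [1:h]
#3=k has no predecessor
#4=i depends on [2:h]
#5=h depends on [4:i]
#6=h depends on [5:h]
#7=l depends on [6:h]
#8=m has no predecessor
#9=i depends on [6:h]
#10=h depends on [7:l, 9:i]
sources: [0:j, 1:h, 3:k, 8:m]
N(rest) = Σ N(rest − s) over sources s of rest; N(one piece) = 1:
  size 1 → [0]=1  [3]=1  [8]=1  [10]=1
  size 2 → [0,3]=2  [0,8]=2  [0,10]=2  [3,8]=2  [3,10]=2  [7,10]=1  [8,10]=2  [9,10]=1
  size 3 → [0,3,8]=6  [0,3,10]=6  [0,7,10]=3  [0,8,10]=6  [0,9,10]=3  [3,7,10]=3  [3,8,10]=6  [3,9,10]=3  [7,8,10]=3  [7,9,10]=2  [8,9,10]=3
  size 4 → [0,3,7,10]=12  [0,3,8,10]=24  [0,3,9,10]=12  [0,7,8,10]=12  [0,7,9,10]=8  [0,8,9,10]=12  [3,7,8,10]=12  [3,7,9,10]=8  [3,8,9,10]=12  [6,7,9,10]=2  [7,8,9,10]=8
  size 5 → [0,3,7,8,10]=60  [0,3,7,9,10]=40  [0,3,8,9,10]=60  [0,6,7,9,10]=10  [0,7,8,9,10]=40  [3,6,7,9,10]=10  [3,7,8,9,10]=40  [5,6,7,9,10]=2  [6,7,8,9,10]=10
  size 6 → [0,3,6,7,9,10]=60  [0,3,7,8,9,10]=240  [0,5,6,7,9,10]=12  [0,6,7,8,9,10]=60  [3,5,6,7,9,10]=12  [3,6,7,8,9,10]=60  [4,5,6,7,9,10]=2  [5,6,7,8,9,10]=12
  size 7 → [0,3,5,6,7,9,10]=84  [0,3,6,7,8,9,10]=420  [0,4,5,6,7,9,10]=14  [0,5,6,7,8,9,10]=84  [2,4,5,6,7,9,10]=2  [3,4,5,6,7,9,10]=14  [3,5,6,7,8,9,10]=84  [4,5,6,7,8,9,10]=14
  size 8 → [0,2,4,5,6,7,9,10]=16  [0,3,4,5,6,7,9,10]=112  [0,3,5,6,7,8,9,10]=672  [0,4,5,6,7,8,9,10]=112  [1,2,4,5,6,7,9,10]=2  [2,3,4,5,6,7,9,10]=16  [2,4,5,6,7,8,9,10]=16  [3,4,5,6,7,8,9,10]=112
  size 9 → [0,1,2,4,5,6,7,9,10]=18  [0,2,3,4,5,6,7,9,10]=144  [0,2,4,5,6,7,8,9,10]=144  [0,3,4,5,6,7,8,9,10]=1008  [1,2,3,4,5,6,7,9,10]=18  [1,2,4,5,6,7,8,9,10]=18  [2,3,4,5,6,7,8,9,10]=144
  first=0(j) contributes 180
  first=1(h) contributes 1440
  first=3(k) contributes 180
  first=8(m) contributes 180
|[w]| = 1980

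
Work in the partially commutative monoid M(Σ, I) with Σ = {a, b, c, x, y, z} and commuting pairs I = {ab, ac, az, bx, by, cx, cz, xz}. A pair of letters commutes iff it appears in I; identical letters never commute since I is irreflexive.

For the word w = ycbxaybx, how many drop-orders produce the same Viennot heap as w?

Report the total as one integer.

drop 0:y onto floor
drop 1:c onto {0:y}
drop 2:b onto {1:c}
drop 3:x onto {0:y}
drop 4:a onto {3:x}
drop 5:y onto {1:c, 4:a}
drop 6:b onto {2:b}
drop 7:x onto {5:y}
ground layer = {0:y}
drop-orders for the pieces not yet dropped (sum over which currently-grounded one goes next):
  1 to go: {6} 1  {7} 1
  2 to go: {2,6} 1  {5,7} 1  {6,7} 2
  3 to go: {2,6,7} 3  {4,5,7} 1  {5,6,7} 3
  4 to go: {2,5,6,7} 6  {3,4,5,7} 1  {4,5,6,7} 4
  5 to go: {1,2,5,6,7} 6  {2,4,5,6,7} 10  {3,4,5,6,7} 5
  6 to go: {1,2,4,5,6,7} 16  {2,3,4,5,6,7} 15
  if 0:y drops first: 31 orders

31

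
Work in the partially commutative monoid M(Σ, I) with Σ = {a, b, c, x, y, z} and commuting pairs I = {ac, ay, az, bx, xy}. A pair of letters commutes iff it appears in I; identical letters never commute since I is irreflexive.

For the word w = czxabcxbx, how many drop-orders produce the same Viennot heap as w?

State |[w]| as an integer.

0(c) covers ∅
1(z) covers 0:c
2(x) covers 1:z
3(a) covers 2:x
4(b) covers 3:a
5(c) covers 4:b
6(x) covers 5:c
7(b) covers 5:c
8(x) covers 6:x
floor of heap: 0:c
completions by unplaced set U, small U first (add the entries for U minus each lowest piece of U):
  |U|=1: {7}:1  {8}:1
  |U|=2: {6,8}:1  {7,8}:2
  |U|=3: {6,7,8}:3
  |U|=4: {5,6,7,8}:3
  |U|=5: {4,5,6,7,8}:3
  |U|=6: {3,4,5,6,7,8}:3
  |U|=7: {2,3,4,5,6,7,8}:3
  start at 0(c): 3

3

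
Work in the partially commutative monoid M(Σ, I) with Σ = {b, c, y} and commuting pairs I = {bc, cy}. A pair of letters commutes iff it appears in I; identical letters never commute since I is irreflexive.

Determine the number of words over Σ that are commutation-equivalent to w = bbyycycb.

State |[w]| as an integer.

#0=b has no predecessor
#1=b depends on [0:b]
#2=y depends on [1:b]
#3=y depends on [2:y]
#4=c has no predecessor
#5=y depends on [3:y]
#6=c depends on [4:c]
#7=b depends on [5:y]
sources: [0:b, 4:c]
N(rest) = Σ N(rest − s) over sources s of rest; N(one piece) = 1:
  size 1 → [6]=1  [7]=1
  size 2 → [4,6]=1  [5,7]=1  [6,7]=2
  size 3 → [3,5,7]=1  [4,6,7]=3  [5,6,7]=3
  size 4 → [2,3,5,7]=1  [3,5,6,7]=4  [4,5,6,7]=6
  size 5 → [1,2,3,5,7]=1  [2,3,5,6,7]=5  [3,4,5,6,7]=10
  size 6 → [0,1,2,3,5,7]=1  [1,2,3,5,6,7]=6  [2,3,4,5,6,7]=15
  first=0(b) contributes 21
  first=4(c) contributes 7
|[w]| = 28

28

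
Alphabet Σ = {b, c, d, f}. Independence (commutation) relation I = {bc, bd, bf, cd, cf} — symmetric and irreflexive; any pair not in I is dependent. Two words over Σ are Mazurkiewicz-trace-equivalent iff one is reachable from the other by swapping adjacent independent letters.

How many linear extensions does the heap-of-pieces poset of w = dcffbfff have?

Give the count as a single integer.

56

0(d) covers ∅
1(c) covers ∅
2(f) covers 0:d
3(f) covers 2:f
4(b) covers ∅
5(f) covers 3:f
6(f) covers 5:f
7(f) covers 6:f
floor of heap: 0:d, 1:c, 4:b
completions by unplaced set U, small U first (add the entries for U minus each lowest piece of U):
  |U|=1: {1}:1  {4}:1  {7}:1
  |U|=2: {1,4}:2  {1,7}:2  {4,7}:2  {6,7}:1
  |U|=3: {1,4,7}:6  {1,6,7}:3  {4,6,7}:3  {5,6,7}:1
  |U|=4: {1,4,6,7}:12  {1,5,6,7}:4  {3,5,6,7}:1  {4,5,6,7}:4
  |U|=5: {1,3,5,6,7}:5  {1,4,5,6,7}:20  {2,3,5,6,7}:1  {3,4,5,6,7}:5
  |U|=6: {0,2,3,5,6,7}:1  {1,2,3,5,6,7}:6  {1,3,4,5,6,7}:30  {2,3,4,5,6,7}:6
  start at 0(d): 42
  start at 1(c): 7
  start at 4(b): 7
sum over floor = 56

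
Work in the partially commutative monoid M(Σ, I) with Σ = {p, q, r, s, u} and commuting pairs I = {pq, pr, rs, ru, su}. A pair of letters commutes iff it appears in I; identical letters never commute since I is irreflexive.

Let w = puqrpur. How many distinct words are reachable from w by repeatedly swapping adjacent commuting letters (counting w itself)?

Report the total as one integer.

#0=p has no predecessor
#1=u depends on [0:p]
#2=q depends on [1:u]
#3=r depends on [2:q]
#4=p depends on [1:u]
#5=u depends on [2:q, 4:p]
#6=r depends on [3:r]
sources: [0:p]
N(rest) = Σ N(rest − s) over sources s of rest; N(one piece) = 1:
  size 1 → [5]=1  [6]=1
  size 2 → [3,6]=1  [4,5]=1  [5,6]=2
  size 3 → [3,5,6]=3  [4,5,6]=3
  size 4 → [2,3,5,6]=3  [3,4,5,6]=6
  size 5 → [2,3,4,5,6]=9
  first=0(p) contributes 9

9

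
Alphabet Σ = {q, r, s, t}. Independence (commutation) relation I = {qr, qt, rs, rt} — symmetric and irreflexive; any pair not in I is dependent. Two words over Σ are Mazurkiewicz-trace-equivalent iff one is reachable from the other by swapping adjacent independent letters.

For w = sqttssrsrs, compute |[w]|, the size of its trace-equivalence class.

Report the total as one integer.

piece 0:s — minimal
piece 1:q rests on {0:s}
piece 2:t rests on {0:s}
piece 3:t rests on {2:t}
piece 4:s rests on {1:q, 3:t}
piece 5:s rests on {4:s}
piece 6:r — minimal
piece 7:s rests on {5:s}
piece 8:r rests on {6:r}
piece 9:s rests on {7:s}
minimal pieces: {0:s, 6:r}
ways to finish when only these pieces remain (= sum over removing one remaining piece with nothing left below it):
  1 left: {8}→1  {9}→1
  2 left: {6,8}→1  {7,9}→1  {8,9}→2
  3 left: {5,7,9}→1  {6,8,9}→3  {7,8,9}→3
  4 left: {4,5,7,9}→1  {5,7,8,9}→4  {6,7,8,9}→6
  5 left: {1,4,5,7,9}→1  {3,4,5,7,9}→1  {4,5,7,8,9}→5  {5,6,7,8,9}→10
  6 left: {1,3,4,5,7,9}→2  {1,4,5,7,8,9}→6  {2,3,4,5,7,9}→1  {3,4,5,7,8,9}→6  {4,5,6,7,8,9}→15
  7 left: {1,2,3,4,5,7,9}→3  {1,3,4,5,7,8,9}→14  {1,4,5,6,7,8,9}→21  {2,3,4,5,7,8,9}→7  {3,4,5,6,7,8,9}→21
  8 left: {0,1,2,3,4,5,7,9}→3  {1,2,3,4,5,7,8,9}→24  {1,3,4,5,6,7,8,9}→56  {2,3,4,5,6,7,8,9}→28
  placing 0:s first → 108 extensions
  placing 6:r first → 27 extensions
total linear extensions = 135

135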